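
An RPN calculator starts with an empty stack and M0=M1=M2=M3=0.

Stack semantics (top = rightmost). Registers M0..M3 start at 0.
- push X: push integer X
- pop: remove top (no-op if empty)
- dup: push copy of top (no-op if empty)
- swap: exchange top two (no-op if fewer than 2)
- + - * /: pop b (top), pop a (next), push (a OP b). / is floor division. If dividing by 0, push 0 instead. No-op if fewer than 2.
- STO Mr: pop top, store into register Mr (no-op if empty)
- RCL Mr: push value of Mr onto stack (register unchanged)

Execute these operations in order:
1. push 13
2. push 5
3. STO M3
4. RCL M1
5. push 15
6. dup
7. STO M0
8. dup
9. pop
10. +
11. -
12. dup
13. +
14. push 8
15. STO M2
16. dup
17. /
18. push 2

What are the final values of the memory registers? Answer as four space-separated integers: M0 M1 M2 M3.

After op 1 (push 13): stack=[13] mem=[0,0,0,0]
After op 2 (push 5): stack=[13,5] mem=[0,0,0,0]
After op 3 (STO M3): stack=[13] mem=[0,0,0,5]
After op 4 (RCL M1): stack=[13,0] mem=[0,0,0,5]
After op 5 (push 15): stack=[13,0,15] mem=[0,0,0,5]
After op 6 (dup): stack=[13,0,15,15] mem=[0,0,0,5]
After op 7 (STO M0): stack=[13,0,15] mem=[15,0,0,5]
After op 8 (dup): stack=[13,0,15,15] mem=[15,0,0,5]
After op 9 (pop): stack=[13,0,15] mem=[15,0,0,5]
After op 10 (+): stack=[13,15] mem=[15,0,0,5]
After op 11 (-): stack=[-2] mem=[15,0,0,5]
After op 12 (dup): stack=[-2,-2] mem=[15,0,0,5]
After op 13 (+): stack=[-4] mem=[15,0,0,5]
After op 14 (push 8): stack=[-4,8] mem=[15,0,0,5]
After op 15 (STO M2): stack=[-4] mem=[15,0,8,5]
After op 16 (dup): stack=[-4,-4] mem=[15,0,8,5]
After op 17 (/): stack=[1] mem=[15,0,8,5]
After op 18 (push 2): stack=[1,2] mem=[15,0,8,5]

Answer: 15 0 8 5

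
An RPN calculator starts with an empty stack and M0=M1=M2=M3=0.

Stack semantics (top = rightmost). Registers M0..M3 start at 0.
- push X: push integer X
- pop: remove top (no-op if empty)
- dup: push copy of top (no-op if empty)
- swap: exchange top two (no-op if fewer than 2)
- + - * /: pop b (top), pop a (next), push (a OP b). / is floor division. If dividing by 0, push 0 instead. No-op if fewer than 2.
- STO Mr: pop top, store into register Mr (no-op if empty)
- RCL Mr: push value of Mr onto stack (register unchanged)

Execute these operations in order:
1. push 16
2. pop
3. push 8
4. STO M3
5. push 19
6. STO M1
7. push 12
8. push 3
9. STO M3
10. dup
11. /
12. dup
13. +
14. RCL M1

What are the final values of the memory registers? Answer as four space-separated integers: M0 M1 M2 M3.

Answer: 0 19 0 3

Derivation:
After op 1 (push 16): stack=[16] mem=[0,0,0,0]
After op 2 (pop): stack=[empty] mem=[0,0,0,0]
After op 3 (push 8): stack=[8] mem=[0,0,0,0]
After op 4 (STO M3): stack=[empty] mem=[0,0,0,8]
After op 5 (push 19): stack=[19] mem=[0,0,0,8]
After op 6 (STO M1): stack=[empty] mem=[0,19,0,8]
After op 7 (push 12): stack=[12] mem=[0,19,0,8]
After op 8 (push 3): stack=[12,3] mem=[0,19,0,8]
After op 9 (STO M3): stack=[12] mem=[0,19,0,3]
After op 10 (dup): stack=[12,12] mem=[0,19,0,3]
After op 11 (/): stack=[1] mem=[0,19,0,3]
After op 12 (dup): stack=[1,1] mem=[0,19,0,3]
After op 13 (+): stack=[2] mem=[0,19,0,3]
After op 14 (RCL M1): stack=[2,19] mem=[0,19,0,3]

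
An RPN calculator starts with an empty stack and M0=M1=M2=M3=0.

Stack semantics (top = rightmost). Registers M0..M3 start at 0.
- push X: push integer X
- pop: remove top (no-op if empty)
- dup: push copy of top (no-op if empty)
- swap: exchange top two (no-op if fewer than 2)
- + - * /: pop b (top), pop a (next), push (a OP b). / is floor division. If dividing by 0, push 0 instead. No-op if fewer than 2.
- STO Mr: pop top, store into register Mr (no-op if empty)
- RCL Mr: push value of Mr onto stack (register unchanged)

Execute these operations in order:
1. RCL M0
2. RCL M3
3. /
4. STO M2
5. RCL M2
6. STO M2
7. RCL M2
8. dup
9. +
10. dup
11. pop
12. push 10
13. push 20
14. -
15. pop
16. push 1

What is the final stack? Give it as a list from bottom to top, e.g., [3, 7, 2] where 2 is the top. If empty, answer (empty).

Answer: [0, 1]

Derivation:
After op 1 (RCL M0): stack=[0] mem=[0,0,0,0]
After op 2 (RCL M3): stack=[0,0] mem=[0,0,0,0]
After op 3 (/): stack=[0] mem=[0,0,0,0]
After op 4 (STO M2): stack=[empty] mem=[0,0,0,0]
After op 5 (RCL M2): stack=[0] mem=[0,0,0,0]
After op 6 (STO M2): stack=[empty] mem=[0,0,0,0]
After op 7 (RCL M2): stack=[0] mem=[0,0,0,0]
After op 8 (dup): stack=[0,0] mem=[0,0,0,0]
After op 9 (+): stack=[0] mem=[0,0,0,0]
After op 10 (dup): stack=[0,0] mem=[0,0,0,0]
After op 11 (pop): stack=[0] mem=[0,0,0,0]
After op 12 (push 10): stack=[0,10] mem=[0,0,0,0]
After op 13 (push 20): stack=[0,10,20] mem=[0,0,0,0]
After op 14 (-): stack=[0,-10] mem=[0,0,0,0]
After op 15 (pop): stack=[0] mem=[0,0,0,0]
After op 16 (push 1): stack=[0,1] mem=[0,0,0,0]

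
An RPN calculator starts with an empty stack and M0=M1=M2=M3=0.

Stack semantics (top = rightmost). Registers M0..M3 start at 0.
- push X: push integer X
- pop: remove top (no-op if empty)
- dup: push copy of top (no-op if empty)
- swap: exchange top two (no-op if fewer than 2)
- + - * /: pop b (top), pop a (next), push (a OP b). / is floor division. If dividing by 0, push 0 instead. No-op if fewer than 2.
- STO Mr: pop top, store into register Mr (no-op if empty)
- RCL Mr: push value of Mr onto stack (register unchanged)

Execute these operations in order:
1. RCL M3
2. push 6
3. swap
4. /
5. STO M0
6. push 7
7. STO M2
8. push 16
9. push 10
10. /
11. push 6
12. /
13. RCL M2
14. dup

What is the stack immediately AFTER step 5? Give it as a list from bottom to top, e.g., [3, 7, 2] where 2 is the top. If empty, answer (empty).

After op 1 (RCL M3): stack=[0] mem=[0,0,0,0]
After op 2 (push 6): stack=[0,6] mem=[0,0,0,0]
After op 3 (swap): stack=[6,0] mem=[0,0,0,0]
After op 4 (/): stack=[0] mem=[0,0,0,0]
After op 5 (STO M0): stack=[empty] mem=[0,0,0,0]

(empty)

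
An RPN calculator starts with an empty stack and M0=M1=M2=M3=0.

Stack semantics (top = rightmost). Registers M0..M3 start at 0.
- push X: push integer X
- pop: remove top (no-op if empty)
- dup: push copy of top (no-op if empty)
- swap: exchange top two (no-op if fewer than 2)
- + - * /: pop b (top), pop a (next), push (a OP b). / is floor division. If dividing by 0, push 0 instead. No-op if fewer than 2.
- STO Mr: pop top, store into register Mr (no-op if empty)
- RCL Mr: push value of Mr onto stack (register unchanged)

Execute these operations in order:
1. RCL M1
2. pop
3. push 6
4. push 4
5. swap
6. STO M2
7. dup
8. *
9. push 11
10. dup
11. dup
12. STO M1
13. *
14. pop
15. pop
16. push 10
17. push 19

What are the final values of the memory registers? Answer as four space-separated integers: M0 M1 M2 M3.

Answer: 0 11 6 0

Derivation:
After op 1 (RCL M1): stack=[0] mem=[0,0,0,0]
After op 2 (pop): stack=[empty] mem=[0,0,0,0]
After op 3 (push 6): stack=[6] mem=[0,0,0,0]
After op 4 (push 4): stack=[6,4] mem=[0,0,0,0]
After op 5 (swap): stack=[4,6] mem=[0,0,0,0]
After op 6 (STO M2): stack=[4] mem=[0,0,6,0]
After op 7 (dup): stack=[4,4] mem=[0,0,6,0]
After op 8 (*): stack=[16] mem=[0,0,6,0]
After op 9 (push 11): stack=[16,11] mem=[0,0,6,0]
After op 10 (dup): stack=[16,11,11] mem=[0,0,6,0]
After op 11 (dup): stack=[16,11,11,11] mem=[0,0,6,0]
After op 12 (STO M1): stack=[16,11,11] mem=[0,11,6,0]
After op 13 (*): stack=[16,121] mem=[0,11,6,0]
After op 14 (pop): stack=[16] mem=[0,11,6,0]
After op 15 (pop): stack=[empty] mem=[0,11,6,0]
After op 16 (push 10): stack=[10] mem=[0,11,6,0]
After op 17 (push 19): stack=[10,19] mem=[0,11,6,0]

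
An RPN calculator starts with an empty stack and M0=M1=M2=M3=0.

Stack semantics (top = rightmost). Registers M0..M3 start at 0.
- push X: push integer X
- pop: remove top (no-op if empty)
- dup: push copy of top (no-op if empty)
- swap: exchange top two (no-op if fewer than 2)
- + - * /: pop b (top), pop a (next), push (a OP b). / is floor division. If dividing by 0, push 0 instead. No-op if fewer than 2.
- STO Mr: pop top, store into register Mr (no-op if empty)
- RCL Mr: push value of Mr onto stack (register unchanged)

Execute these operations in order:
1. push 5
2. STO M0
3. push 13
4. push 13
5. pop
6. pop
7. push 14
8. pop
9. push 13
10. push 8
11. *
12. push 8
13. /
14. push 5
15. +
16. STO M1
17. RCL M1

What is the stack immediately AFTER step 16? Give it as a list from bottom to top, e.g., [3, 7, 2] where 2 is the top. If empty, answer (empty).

After op 1 (push 5): stack=[5] mem=[0,0,0,0]
After op 2 (STO M0): stack=[empty] mem=[5,0,0,0]
After op 3 (push 13): stack=[13] mem=[5,0,0,0]
After op 4 (push 13): stack=[13,13] mem=[5,0,0,0]
After op 5 (pop): stack=[13] mem=[5,0,0,0]
After op 6 (pop): stack=[empty] mem=[5,0,0,0]
After op 7 (push 14): stack=[14] mem=[5,0,0,0]
After op 8 (pop): stack=[empty] mem=[5,0,0,0]
After op 9 (push 13): stack=[13] mem=[5,0,0,0]
After op 10 (push 8): stack=[13,8] mem=[5,0,0,0]
After op 11 (*): stack=[104] mem=[5,0,0,0]
After op 12 (push 8): stack=[104,8] mem=[5,0,0,0]
After op 13 (/): stack=[13] mem=[5,0,0,0]
After op 14 (push 5): stack=[13,5] mem=[5,0,0,0]
After op 15 (+): stack=[18] mem=[5,0,0,0]
After op 16 (STO M1): stack=[empty] mem=[5,18,0,0]

(empty)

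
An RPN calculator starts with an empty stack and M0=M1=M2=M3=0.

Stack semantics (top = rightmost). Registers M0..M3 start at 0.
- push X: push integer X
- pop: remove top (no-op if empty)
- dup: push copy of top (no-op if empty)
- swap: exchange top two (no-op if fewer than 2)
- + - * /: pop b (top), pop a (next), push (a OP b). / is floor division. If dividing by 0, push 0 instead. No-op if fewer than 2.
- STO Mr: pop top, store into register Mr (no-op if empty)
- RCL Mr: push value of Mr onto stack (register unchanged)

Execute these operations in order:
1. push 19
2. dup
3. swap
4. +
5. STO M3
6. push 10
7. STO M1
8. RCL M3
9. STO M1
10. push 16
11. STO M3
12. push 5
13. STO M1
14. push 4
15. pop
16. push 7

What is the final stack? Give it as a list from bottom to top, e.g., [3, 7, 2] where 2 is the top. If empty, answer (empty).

After op 1 (push 19): stack=[19] mem=[0,0,0,0]
After op 2 (dup): stack=[19,19] mem=[0,0,0,0]
After op 3 (swap): stack=[19,19] mem=[0,0,0,0]
After op 4 (+): stack=[38] mem=[0,0,0,0]
After op 5 (STO M3): stack=[empty] mem=[0,0,0,38]
After op 6 (push 10): stack=[10] mem=[0,0,0,38]
After op 7 (STO M1): stack=[empty] mem=[0,10,0,38]
After op 8 (RCL M3): stack=[38] mem=[0,10,0,38]
After op 9 (STO M1): stack=[empty] mem=[0,38,0,38]
After op 10 (push 16): stack=[16] mem=[0,38,0,38]
After op 11 (STO M3): stack=[empty] mem=[0,38,0,16]
After op 12 (push 5): stack=[5] mem=[0,38,0,16]
After op 13 (STO M1): stack=[empty] mem=[0,5,0,16]
After op 14 (push 4): stack=[4] mem=[0,5,0,16]
After op 15 (pop): stack=[empty] mem=[0,5,0,16]
After op 16 (push 7): stack=[7] mem=[0,5,0,16]

Answer: [7]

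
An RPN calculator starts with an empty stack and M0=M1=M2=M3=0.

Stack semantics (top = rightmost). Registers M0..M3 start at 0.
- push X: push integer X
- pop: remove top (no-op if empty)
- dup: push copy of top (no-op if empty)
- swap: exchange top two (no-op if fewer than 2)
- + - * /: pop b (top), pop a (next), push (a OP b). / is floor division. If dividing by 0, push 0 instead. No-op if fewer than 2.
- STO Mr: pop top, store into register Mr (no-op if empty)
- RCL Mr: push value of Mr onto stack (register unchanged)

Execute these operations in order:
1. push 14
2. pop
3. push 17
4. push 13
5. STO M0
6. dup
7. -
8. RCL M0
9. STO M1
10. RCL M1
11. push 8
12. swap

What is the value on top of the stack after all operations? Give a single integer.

Answer: 13

Derivation:
After op 1 (push 14): stack=[14] mem=[0,0,0,0]
After op 2 (pop): stack=[empty] mem=[0,0,0,0]
After op 3 (push 17): stack=[17] mem=[0,0,0,0]
After op 4 (push 13): stack=[17,13] mem=[0,0,0,0]
After op 5 (STO M0): stack=[17] mem=[13,0,0,0]
After op 6 (dup): stack=[17,17] mem=[13,0,0,0]
After op 7 (-): stack=[0] mem=[13,0,0,0]
After op 8 (RCL M0): stack=[0,13] mem=[13,0,0,0]
After op 9 (STO M1): stack=[0] mem=[13,13,0,0]
After op 10 (RCL M1): stack=[0,13] mem=[13,13,0,0]
After op 11 (push 8): stack=[0,13,8] mem=[13,13,0,0]
After op 12 (swap): stack=[0,8,13] mem=[13,13,0,0]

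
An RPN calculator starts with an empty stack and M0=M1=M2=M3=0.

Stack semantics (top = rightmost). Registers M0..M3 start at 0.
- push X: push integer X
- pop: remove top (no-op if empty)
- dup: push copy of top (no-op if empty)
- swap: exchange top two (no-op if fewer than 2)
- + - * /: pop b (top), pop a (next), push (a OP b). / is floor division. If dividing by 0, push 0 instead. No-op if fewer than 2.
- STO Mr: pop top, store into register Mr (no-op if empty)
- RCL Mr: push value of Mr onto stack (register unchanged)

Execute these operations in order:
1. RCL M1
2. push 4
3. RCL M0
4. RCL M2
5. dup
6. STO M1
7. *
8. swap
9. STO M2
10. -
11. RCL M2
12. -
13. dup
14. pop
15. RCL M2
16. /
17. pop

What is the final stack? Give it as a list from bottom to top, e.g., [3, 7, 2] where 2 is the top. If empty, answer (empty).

After op 1 (RCL M1): stack=[0] mem=[0,0,0,0]
After op 2 (push 4): stack=[0,4] mem=[0,0,0,0]
After op 3 (RCL M0): stack=[0,4,0] mem=[0,0,0,0]
After op 4 (RCL M2): stack=[0,4,0,0] mem=[0,0,0,0]
After op 5 (dup): stack=[0,4,0,0,0] mem=[0,0,0,0]
After op 6 (STO M1): stack=[0,4,0,0] mem=[0,0,0,0]
After op 7 (*): stack=[0,4,0] mem=[0,0,0,0]
After op 8 (swap): stack=[0,0,4] mem=[0,0,0,0]
After op 9 (STO M2): stack=[0,0] mem=[0,0,4,0]
After op 10 (-): stack=[0] mem=[0,0,4,0]
After op 11 (RCL M2): stack=[0,4] mem=[0,0,4,0]
After op 12 (-): stack=[-4] mem=[0,0,4,0]
After op 13 (dup): stack=[-4,-4] mem=[0,0,4,0]
After op 14 (pop): stack=[-4] mem=[0,0,4,0]
After op 15 (RCL M2): stack=[-4,4] mem=[0,0,4,0]
After op 16 (/): stack=[-1] mem=[0,0,4,0]
After op 17 (pop): stack=[empty] mem=[0,0,4,0]

Answer: (empty)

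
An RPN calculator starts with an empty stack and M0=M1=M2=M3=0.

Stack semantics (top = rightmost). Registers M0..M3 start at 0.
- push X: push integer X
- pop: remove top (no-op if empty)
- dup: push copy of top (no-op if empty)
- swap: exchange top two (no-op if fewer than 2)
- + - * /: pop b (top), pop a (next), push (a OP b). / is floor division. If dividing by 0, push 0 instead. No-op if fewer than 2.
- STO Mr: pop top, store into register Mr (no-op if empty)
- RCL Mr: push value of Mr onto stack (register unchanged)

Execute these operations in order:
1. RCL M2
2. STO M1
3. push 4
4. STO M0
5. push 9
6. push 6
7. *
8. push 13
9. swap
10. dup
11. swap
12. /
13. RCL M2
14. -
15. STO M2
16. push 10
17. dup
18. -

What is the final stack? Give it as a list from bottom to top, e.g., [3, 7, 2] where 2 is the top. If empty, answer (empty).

After op 1 (RCL M2): stack=[0] mem=[0,0,0,0]
After op 2 (STO M1): stack=[empty] mem=[0,0,0,0]
After op 3 (push 4): stack=[4] mem=[0,0,0,0]
After op 4 (STO M0): stack=[empty] mem=[4,0,0,0]
After op 5 (push 9): stack=[9] mem=[4,0,0,0]
After op 6 (push 6): stack=[9,6] mem=[4,0,0,0]
After op 7 (*): stack=[54] mem=[4,0,0,0]
After op 8 (push 13): stack=[54,13] mem=[4,0,0,0]
After op 9 (swap): stack=[13,54] mem=[4,0,0,0]
After op 10 (dup): stack=[13,54,54] mem=[4,0,0,0]
After op 11 (swap): stack=[13,54,54] mem=[4,0,0,0]
After op 12 (/): stack=[13,1] mem=[4,0,0,0]
After op 13 (RCL M2): stack=[13,1,0] mem=[4,0,0,0]
After op 14 (-): stack=[13,1] mem=[4,0,0,0]
After op 15 (STO M2): stack=[13] mem=[4,0,1,0]
After op 16 (push 10): stack=[13,10] mem=[4,0,1,0]
After op 17 (dup): stack=[13,10,10] mem=[4,0,1,0]
After op 18 (-): stack=[13,0] mem=[4,0,1,0]

Answer: [13, 0]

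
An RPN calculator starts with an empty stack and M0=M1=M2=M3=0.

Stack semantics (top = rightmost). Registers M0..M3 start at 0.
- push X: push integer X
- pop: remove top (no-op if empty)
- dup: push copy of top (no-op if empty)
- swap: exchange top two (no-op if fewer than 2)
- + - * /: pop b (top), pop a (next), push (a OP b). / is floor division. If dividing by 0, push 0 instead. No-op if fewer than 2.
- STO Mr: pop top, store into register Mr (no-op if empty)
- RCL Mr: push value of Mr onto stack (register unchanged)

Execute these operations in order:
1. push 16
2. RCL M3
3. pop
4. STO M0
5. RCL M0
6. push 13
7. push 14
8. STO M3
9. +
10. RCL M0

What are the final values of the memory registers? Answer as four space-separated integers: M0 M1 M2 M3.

After op 1 (push 16): stack=[16] mem=[0,0,0,0]
After op 2 (RCL M3): stack=[16,0] mem=[0,0,0,0]
After op 3 (pop): stack=[16] mem=[0,0,0,0]
After op 4 (STO M0): stack=[empty] mem=[16,0,0,0]
After op 5 (RCL M0): stack=[16] mem=[16,0,0,0]
After op 6 (push 13): stack=[16,13] mem=[16,0,0,0]
After op 7 (push 14): stack=[16,13,14] mem=[16,0,0,0]
After op 8 (STO M3): stack=[16,13] mem=[16,0,0,14]
After op 9 (+): stack=[29] mem=[16,0,0,14]
After op 10 (RCL M0): stack=[29,16] mem=[16,0,0,14]

Answer: 16 0 0 14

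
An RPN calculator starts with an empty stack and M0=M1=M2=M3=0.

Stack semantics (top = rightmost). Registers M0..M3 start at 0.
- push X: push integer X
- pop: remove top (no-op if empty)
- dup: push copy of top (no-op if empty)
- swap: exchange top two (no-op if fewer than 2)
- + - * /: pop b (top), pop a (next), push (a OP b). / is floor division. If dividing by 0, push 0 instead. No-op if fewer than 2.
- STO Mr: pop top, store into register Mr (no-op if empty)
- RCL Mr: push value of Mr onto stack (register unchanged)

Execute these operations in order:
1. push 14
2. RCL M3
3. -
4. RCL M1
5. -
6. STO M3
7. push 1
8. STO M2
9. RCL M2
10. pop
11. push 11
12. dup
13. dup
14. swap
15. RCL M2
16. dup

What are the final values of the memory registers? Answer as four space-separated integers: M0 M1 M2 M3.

After op 1 (push 14): stack=[14] mem=[0,0,0,0]
After op 2 (RCL M3): stack=[14,0] mem=[0,0,0,0]
After op 3 (-): stack=[14] mem=[0,0,0,0]
After op 4 (RCL M1): stack=[14,0] mem=[0,0,0,0]
After op 5 (-): stack=[14] mem=[0,0,0,0]
After op 6 (STO M3): stack=[empty] mem=[0,0,0,14]
After op 7 (push 1): stack=[1] mem=[0,0,0,14]
After op 8 (STO M2): stack=[empty] mem=[0,0,1,14]
After op 9 (RCL M2): stack=[1] mem=[0,0,1,14]
After op 10 (pop): stack=[empty] mem=[0,0,1,14]
After op 11 (push 11): stack=[11] mem=[0,0,1,14]
After op 12 (dup): stack=[11,11] mem=[0,0,1,14]
After op 13 (dup): stack=[11,11,11] mem=[0,0,1,14]
After op 14 (swap): stack=[11,11,11] mem=[0,0,1,14]
After op 15 (RCL M2): stack=[11,11,11,1] mem=[0,0,1,14]
After op 16 (dup): stack=[11,11,11,1,1] mem=[0,0,1,14]

Answer: 0 0 1 14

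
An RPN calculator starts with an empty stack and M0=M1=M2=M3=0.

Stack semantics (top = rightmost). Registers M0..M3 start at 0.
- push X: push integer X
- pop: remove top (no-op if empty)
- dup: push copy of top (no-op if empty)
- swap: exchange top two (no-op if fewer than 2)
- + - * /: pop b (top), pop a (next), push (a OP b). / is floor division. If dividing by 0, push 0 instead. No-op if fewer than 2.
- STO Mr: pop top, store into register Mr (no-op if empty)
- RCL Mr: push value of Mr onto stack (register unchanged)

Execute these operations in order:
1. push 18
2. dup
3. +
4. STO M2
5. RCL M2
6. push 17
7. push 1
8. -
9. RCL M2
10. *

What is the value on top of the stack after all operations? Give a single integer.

Answer: 576

Derivation:
After op 1 (push 18): stack=[18] mem=[0,0,0,0]
After op 2 (dup): stack=[18,18] mem=[0,0,0,0]
After op 3 (+): stack=[36] mem=[0,0,0,0]
After op 4 (STO M2): stack=[empty] mem=[0,0,36,0]
After op 5 (RCL M2): stack=[36] mem=[0,0,36,0]
After op 6 (push 17): stack=[36,17] mem=[0,0,36,0]
After op 7 (push 1): stack=[36,17,1] mem=[0,0,36,0]
After op 8 (-): stack=[36,16] mem=[0,0,36,0]
After op 9 (RCL M2): stack=[36,16,36] mem=[0,0,36,0]
After op 10 (*): stack=[36,576] mem=[0,0,36,0]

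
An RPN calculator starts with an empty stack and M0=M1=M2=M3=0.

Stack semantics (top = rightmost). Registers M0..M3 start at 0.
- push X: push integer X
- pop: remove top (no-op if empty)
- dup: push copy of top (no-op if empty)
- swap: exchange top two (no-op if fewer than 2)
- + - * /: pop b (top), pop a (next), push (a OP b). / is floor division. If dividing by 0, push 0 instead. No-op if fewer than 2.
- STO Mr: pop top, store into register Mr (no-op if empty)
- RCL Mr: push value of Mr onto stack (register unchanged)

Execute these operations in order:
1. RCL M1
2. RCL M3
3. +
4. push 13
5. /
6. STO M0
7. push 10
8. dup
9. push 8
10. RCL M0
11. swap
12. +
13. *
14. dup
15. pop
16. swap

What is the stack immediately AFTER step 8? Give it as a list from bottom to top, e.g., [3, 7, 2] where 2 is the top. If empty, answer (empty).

After op 1 (RCL M1): stack=[0] mem=[0,0,0,0]
After op 2 (RCL M3): stack=[0,0] mem=[0,0,0,0]
After op 3 (+): stack=[0] mem=[0,0,0,0]
After op 4 (push 13): stack=[0,13] mem=[0,0,0,0]
After op 5 (/): stack=[0] mem=[0,0,0,0]
After op 6 (STO M0): stack=[empty] mem=[0,0,0,0]
After op 7 (push 10): stack=[10] mem=[0,0,0,0]
After op 8 (dup): stack=[10,10] mem=[0,0,0,0]

[10, 10]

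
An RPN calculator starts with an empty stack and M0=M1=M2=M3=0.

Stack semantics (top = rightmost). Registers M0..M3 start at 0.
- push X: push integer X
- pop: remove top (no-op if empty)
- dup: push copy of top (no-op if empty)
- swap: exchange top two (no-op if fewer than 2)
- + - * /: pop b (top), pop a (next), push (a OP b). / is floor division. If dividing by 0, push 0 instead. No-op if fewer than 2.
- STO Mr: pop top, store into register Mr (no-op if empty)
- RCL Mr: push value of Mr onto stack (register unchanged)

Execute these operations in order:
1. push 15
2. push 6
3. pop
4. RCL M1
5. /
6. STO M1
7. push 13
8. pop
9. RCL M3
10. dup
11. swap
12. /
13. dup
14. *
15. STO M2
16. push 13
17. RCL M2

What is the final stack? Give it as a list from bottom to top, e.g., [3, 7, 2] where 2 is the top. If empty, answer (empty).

Answer: [13, 0]

Derivation:
After op 1 (push 15): stack=[15] mem=[0,0,0,0]
After op 2 (push 6): stack=[15,6] mem=[0,0,0,0]
After op 3 (pop): stack=[15] mem=[0,0,0,0]
After op 4 (RCL M1): stack=[15,0] mem=[0,0,0,0]
After op 5 (/): stack=[0] mem=[0,0,0,0]
After op 6 (STO M1): stack=[empty] mem=[0,0,0,0]
After op 7 (push 13): stack=[13] mem=[0,0,0,0]
After op 8 (pop): stack=[empty] mem=[0,0,0,0]
After op 9 (RCL M3): stack=[0] mem=[0,0,0,0]
After op 10 (dup): stack=[0,0] mem=[0,0,0,0]
After op 11 (swap): stack=[0,0] mem=[0,0,0,0]
After op 12 (/): stack=[0] mem=[0,0,0,0]
After op 13 (dup): stack=[0,0] mem=[0,0,0,0]
After op 14 (*): stack=[0] mem=[0,0,0,0]
After op 15 (STO M2): stack=[empty] mem=[0,0,0,0]
After op 16 (push 13): stack=[13] mem=[0,0,0,0]
After op 17 (RCL M2): stack=[13,0] mem=[0,0,0,0]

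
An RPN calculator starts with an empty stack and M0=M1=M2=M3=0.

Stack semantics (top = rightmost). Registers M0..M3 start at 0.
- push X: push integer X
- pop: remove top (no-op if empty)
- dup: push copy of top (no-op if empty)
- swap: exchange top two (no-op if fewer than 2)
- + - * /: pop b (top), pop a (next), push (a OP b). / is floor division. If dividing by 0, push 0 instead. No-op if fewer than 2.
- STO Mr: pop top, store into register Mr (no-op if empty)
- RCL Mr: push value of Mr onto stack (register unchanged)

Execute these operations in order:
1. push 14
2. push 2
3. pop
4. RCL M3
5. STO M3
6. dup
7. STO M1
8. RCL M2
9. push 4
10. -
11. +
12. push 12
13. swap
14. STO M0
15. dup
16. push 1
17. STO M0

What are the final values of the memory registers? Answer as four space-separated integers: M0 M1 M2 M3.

Answer: 1 14 0 0

Derivation:
After op 1 (push 14): stack=[14] mem=[0,0,0,0]
After op 2 (push 2): stack=[14,2] mem=[0,0,0,0]
After op 3 (pop): stack=[14] mem=[0,0,0,0]
After op 4 (RCL M3): stack=[14,0] mem=[0,0,0,0]
After op 5 (STO M3): stack=[14] mem=[0,0,0,0]
After op 6 (dup): stack=[14,14] mem=[0,0,0,0]
After op 7 (STO M1): stack=[14] mem=[0,14,0,0]
After op 8 (RCL M2): stack=[14,0] mem=[0,14,0,0]
After op 9 (push 4): stack=[14,0,4] mem=[0,14,0,0]
After op 10 (-): stack=[14,-4] mem=[0,14,0,0]
After op 11 (+): stack=[10] mem=[0,14,0,0]
After op 12 (push 12): stack=[10,12] mem=[0,14,0,0]
After op 13 (swap): stack=[12,10] mem=[0,14,0,0]
After op 14 (STO M0): stack=[12] mem=[10,14,0,0]
After op 15 (dup): stack=[12,12] mem=[10,14,0,0]
After op 16 (push 1): stack=[12,12,1] mem=[10,14,0,0]
After op 17 (STO M0): stack=[12,12] mem=[1,14,0,0]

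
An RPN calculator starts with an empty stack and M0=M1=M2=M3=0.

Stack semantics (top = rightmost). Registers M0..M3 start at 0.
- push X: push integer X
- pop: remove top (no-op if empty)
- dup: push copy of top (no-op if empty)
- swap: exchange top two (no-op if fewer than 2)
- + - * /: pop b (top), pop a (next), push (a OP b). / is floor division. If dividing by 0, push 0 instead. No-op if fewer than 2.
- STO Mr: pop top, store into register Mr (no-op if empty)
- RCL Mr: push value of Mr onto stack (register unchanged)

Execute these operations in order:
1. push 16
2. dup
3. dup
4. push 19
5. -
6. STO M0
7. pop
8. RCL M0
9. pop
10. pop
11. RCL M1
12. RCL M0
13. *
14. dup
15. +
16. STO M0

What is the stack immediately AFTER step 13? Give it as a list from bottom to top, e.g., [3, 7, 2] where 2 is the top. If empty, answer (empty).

After op 1 (push 16): stack=[16] mem=[0,0,0,0]
After op 2 (dup): stack=[16,16] mem=[0,0,0,0]
After op 3 (dup): stack=[16,16,16] mem=[0,0,0,0]
After op 4 (push 19): stack=[16,16,16,19] mem=[0,0,0,0]
After op 5 (-): stack=[16,16,-3] mem=[0,0,0,0]
After op 6 (STO M0): stack=[16,16] mem=[-3,0,0,0]
After op 7 (pop): stack=[16] mem=[-3,0,0,0]
After op 8 (RCL M0): stack=[16,-3] mem=[-3,0,0,0]
After op 9 (pop): stack=[16] mem=[-3,0,0,0]
After op 10 (pop): stack=[empty] mem=[-3,0,0,0]
After op 11 (RCL M1): stack=[0] mem=[-3,0,0,0]
After op 12 (RCL M0): stack=[0,-3] mem=[-3,0,0,0]
After op 13 (*): stack=[0] mem=[-3,0,0,0]

[0]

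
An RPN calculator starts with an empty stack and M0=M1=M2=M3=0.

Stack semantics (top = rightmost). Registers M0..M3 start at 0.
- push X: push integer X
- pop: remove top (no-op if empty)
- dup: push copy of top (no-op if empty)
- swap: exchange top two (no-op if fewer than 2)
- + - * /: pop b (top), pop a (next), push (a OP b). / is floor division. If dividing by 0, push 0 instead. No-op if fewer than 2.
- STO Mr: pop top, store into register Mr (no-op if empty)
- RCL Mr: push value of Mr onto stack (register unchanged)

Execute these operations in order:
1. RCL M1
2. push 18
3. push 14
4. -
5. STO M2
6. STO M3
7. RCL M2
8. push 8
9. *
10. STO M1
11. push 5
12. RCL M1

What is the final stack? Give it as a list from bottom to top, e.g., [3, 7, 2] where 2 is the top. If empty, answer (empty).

Answer: [5, 32]

Derivation:
After op 1 (RCL M1): stack=[0] mem=[0,0,0,0]
After op 2 (push 18): stack=[0,18] mem=[0,0,0,0]
After op 3 (push 14): stack=[0,18,14] mem=[0,0,0,0]
After op 4 (-): stack=[0,4] mem=[0,0,0,0]
After op 5 (STO M2): stack=[0] mem=[0,0,4,0]
After op 6 (STO M3): stack=[empty] mem=[0,0,4,0]
After op 7 (RCL M2): stack=[4] mem=[0,0,4,0]
After op 8 (push 8): stack=[4,8] mem=[0,0,4,0]
After op 9 (*): stack=[32] mem=[0,0,4,0]
After op 10 (STO M1): stack=[empty] mem=[0,32,4,0]
After op 11 (push 5): stack=[5] mem=[0,32,4,0]
After op 12 (RCL M1): stack=[5,32] mem=[0,32,4,0]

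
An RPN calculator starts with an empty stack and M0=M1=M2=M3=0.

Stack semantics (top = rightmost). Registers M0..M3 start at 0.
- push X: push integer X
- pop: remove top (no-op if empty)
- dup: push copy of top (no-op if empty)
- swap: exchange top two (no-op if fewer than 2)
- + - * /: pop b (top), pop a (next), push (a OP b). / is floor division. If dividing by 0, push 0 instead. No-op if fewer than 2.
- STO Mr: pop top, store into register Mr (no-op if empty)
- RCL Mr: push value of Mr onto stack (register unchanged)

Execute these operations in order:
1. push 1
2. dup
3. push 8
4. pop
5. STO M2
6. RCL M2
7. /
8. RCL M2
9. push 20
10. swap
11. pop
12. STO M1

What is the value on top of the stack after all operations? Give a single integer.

Answer: 1

Derivation:
After op 1 (push 1): stack=[1] mem=[0,0,0,0]
After op 2 (dup): stack=[1,1] mem=[0,0,0,0]
After op 3 (push 8): stack=[1,1,8] mem=[0,0,0,0]
After op 4 (pop): stack=[1,1] mem=[0,0,0,0]
After op 5 (STO M2): stack=[1] mem=[0,0,1,0]
After op 6 (RCL M2): stack=[1,1] mem=[0,0,1,0]
After op 7 (/): stack=[1] mem=[0,0,1,0]
After op 8 (RCL M2): stack=[1,1] mem=[0,0,1,0]
After op 9 (push 20): stack=[1,1,20] mem=[0,0,1,0]
After op 10 (swap): stack=[1,20,1] mem=[0,0,1,0]
After op 11 (pop): stack=[1,20] mem=[0,0,1,0]
After op 12 (STO M1): stack=[1] mem=[0,20,1,0]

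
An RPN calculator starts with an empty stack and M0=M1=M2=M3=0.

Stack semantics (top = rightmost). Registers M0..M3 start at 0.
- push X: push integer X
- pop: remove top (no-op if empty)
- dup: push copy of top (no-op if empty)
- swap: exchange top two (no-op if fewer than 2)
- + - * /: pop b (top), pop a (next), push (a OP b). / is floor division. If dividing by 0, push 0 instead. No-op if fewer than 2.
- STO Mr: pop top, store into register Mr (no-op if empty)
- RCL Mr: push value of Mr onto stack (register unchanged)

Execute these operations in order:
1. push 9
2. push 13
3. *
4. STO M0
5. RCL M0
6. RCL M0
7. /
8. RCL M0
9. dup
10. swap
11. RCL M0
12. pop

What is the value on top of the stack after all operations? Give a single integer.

After op 1 (push 9): stack=[9] mem=[0,0,0,0]
After op 2 (push 13): stack=[9,13] mem=[0,0,0,0]
After op 3 (*): stack=[117] mem=[0,0,0,0]
After op 4 (STO M0): stack=[empty] mem=[117,0,0,0]
After op 5 (RCL M0): stack=[117] mem=[117,0,0,0]
After op 6 (RCL M0): stack=[117,117] mem=[117,0,0,0]
After op 7 (/): stack=[1] mem=[117,0,0,0]
After op 8 (RCL M0): stack=[1,117] mem=[117,0,0,0]
After op 9 (dup): stack=[1,117,117] mem=[117,0,0,0]
After op 10 (swap): stack=[1,117,117] mem=[117,0,0,0]
After op 11 (RCL M0): stack=[1,117,117,117] mem=[117,0,0,0]
After op 12 (pop): stack=[1,117,117] mem=[117,0,0,0]

Answer: 117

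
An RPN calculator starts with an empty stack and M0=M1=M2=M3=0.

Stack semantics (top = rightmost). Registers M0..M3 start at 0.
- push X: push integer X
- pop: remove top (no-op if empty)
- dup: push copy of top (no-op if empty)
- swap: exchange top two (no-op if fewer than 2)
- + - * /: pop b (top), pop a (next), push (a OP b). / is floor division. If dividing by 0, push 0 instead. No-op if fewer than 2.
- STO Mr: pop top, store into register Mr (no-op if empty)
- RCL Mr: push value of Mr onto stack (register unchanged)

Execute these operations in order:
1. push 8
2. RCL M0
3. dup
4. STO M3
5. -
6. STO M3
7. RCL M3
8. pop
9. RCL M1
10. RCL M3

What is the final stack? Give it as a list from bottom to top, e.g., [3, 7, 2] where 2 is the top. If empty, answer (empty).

After op 1 (push 8): stack=[8] mem=[0,0,0,0]
After op 2 (RCL M0): stack=[8,0] mem=[0,0,0,0]
After op 3 (dup): stack=[8,0,0] mem=[0,0,0,0]
After op 4 (STO M3): stack=[8,0] mem=[0,0,0,0]
After op 5 (-): stack=[8] mem=[0,0,0,0]
After op 6 (STO M3): stack=[empty] mem=[0,0,0,8]
After op 7 (RCL M3): stack=[8] mem=[0,0,0,8]
After op 8 (pop): stack=[empty] mem=[0,0,0,8]
After op 9 (RCL M1): stack=[0] mem=[0,0,0,8]
After op 10 (RCL M3): stack=[0,8] mem=[0,0,0,8]

Answer: [0, 8]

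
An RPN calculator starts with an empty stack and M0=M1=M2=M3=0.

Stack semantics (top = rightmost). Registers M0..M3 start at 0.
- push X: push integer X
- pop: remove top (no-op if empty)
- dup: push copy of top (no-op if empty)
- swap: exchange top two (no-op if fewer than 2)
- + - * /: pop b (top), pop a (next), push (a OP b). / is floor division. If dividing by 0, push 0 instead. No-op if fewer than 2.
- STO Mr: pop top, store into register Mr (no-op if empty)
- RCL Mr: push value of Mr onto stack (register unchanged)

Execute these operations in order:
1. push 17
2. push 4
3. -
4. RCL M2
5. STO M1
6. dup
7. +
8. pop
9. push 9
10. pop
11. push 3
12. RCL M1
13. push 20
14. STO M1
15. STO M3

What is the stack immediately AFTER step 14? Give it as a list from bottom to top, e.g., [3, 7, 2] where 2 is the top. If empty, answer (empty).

After op 1 (push 17): stack=[17] mem=[0,0,0,0]
After op 2 (push 4): stack=[17,4] mem=[0,0,0,0]
After op 3 (-): stack=[13] mem=[0,0,0,0]
After op 4 (RCL M2): stack=[13,0] mem=[0,0,0,0]
After op 5 (STO M1): stack=[13] mem=[0,0,0,0]
After op 6 (dup): stack=[13,13] mem=[0,0,0,0]
After op 7 (+): stack=[26] mem=[0,0,0,0]
After op 8 (pop): stack=[empty] mem=[0,0,0,0]
After op 9 (push 9): stack=[9] mem=[0,0,0,0]
After op 10 (pop): stack=[empty] mem=[0,0,0,0]
After op 11 (push 3): stack=[3] mem=[0,0,0,0]
After op 12 (RCL M1): stack=[3,0] mem=[0,0,0,0]
After op 13 (push 20): stack=[3,0,20] mem=[0,0,0,0]
After op 14 (STO M1): stack=[3,0] mem=[0,20,0,0]

[3, 0]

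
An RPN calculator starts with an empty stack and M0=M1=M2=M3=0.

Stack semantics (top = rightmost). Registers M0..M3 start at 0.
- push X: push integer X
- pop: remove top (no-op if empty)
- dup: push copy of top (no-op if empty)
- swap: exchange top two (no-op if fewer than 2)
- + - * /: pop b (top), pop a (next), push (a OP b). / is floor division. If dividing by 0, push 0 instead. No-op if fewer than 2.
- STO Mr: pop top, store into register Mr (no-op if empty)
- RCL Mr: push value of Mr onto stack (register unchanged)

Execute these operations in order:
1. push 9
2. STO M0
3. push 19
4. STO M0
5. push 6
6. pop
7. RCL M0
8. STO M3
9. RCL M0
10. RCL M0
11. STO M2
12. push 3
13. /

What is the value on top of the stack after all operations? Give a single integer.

Answer: 6

Derivation:
After op 1 (push 9): stack=[9] mem=[0,0,0,0]
After op 2 (STO M0): stack=[empty] mem=[9,0,0,0]
After op 3 (push 19): stack=[19] mem=[9,0,0,0]
After op 4 (STO M0): stack=[empty] mem=[19,0,0,0]
After op 5 (push 6): stack=[6] mem=[19,0,0,0]
After op 6 (pop): stack=[empty] mem=[19,0,0,0]
After op 7 (RCL M0): stack=[19] mem=[19,0,0,0]
After op 8 (STO M3): stack=[empty] mem=[19,0,0,19]
After op 9 (RCL M0): stack=[19] mem=[19,0,0,19]
After op 10 (RCL M0): stack=[19,19] mem=[19,0,0,19]
After op 11 (STO M2): stack=[19] mem=[19,0,19,19]
After op 12 (push 3): stack=[19,3] mem=[19,0,19,19]
After op 13 (/): stack=[6] mem=[19,0,19,19]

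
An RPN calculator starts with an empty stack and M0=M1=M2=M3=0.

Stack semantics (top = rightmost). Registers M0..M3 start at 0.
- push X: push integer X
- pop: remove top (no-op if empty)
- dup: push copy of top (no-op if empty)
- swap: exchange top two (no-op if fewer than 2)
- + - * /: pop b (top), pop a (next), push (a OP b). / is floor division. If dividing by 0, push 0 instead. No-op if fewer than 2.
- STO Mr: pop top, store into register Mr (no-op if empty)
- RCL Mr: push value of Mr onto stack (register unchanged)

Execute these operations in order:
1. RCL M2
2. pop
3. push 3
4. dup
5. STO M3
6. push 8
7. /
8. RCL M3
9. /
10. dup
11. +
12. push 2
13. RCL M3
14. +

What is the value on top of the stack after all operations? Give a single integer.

Answer: 5

Derivation:
After op 1 (RCL M2): stack=[0] mem=[0,0,0,0]
After op 2 (pop): stack=[empty] mem=[0,0,0,0]
After op 3 (push 3): stack=[3] mem=[0,0,0,0]
After op 4 (dup): stack=[3,3] mem=[0,0,0,0]
After op 5 (STO M3): stack=[3] mem=[0,0,0,3]
After op 6 (push 8): stack=[3,8] mem=[0,0,0,3]
After op 7 (/): stack=[0] mem=[0,0,0,3]
After op 8 (RCL M3): stack=[0,3] mem=[0,0,0,3]
After op 9 (/): stack=[0] mem=[0,0,0,3]
After op 10 (dup): stack=[0,0] mem=[0,0,0,3]
After op 11 (+): stack=[0] mem=[0,0,0,3]
After op 12 (push 2): stack=[0,2] mem=[0,0,0,3]
After op 13 (RCL M3): stack=[0,2,3] mem=[0,0,0,3]
After op 14 (+): stack=[0,5] mem=[0,0,0,3]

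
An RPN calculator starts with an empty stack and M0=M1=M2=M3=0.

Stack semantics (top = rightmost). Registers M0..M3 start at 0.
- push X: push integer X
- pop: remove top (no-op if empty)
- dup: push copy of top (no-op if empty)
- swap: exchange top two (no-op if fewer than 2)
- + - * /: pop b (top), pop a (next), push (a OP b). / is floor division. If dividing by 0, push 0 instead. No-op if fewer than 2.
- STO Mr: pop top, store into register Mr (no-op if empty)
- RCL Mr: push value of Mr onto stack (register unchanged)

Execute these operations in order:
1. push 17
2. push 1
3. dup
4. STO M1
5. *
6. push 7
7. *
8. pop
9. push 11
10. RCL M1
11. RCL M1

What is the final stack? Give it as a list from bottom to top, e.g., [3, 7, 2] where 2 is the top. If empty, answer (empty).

Answer: [11, 1, 1]

Derivation:
After op 1 (push 17): stack=[17] mem=[0,0,0,0]
After op 2 (push 1): stack=[17,1] mem=[0,0,0,0]
After op 3 (dup): stack=[17,1,1] mem=[0,0,0,0]
After op 4 (STO M1): stack=[17,1] mem=[0,1,0,0]
After op 5 (*): stack=[17] mem=[0,1,0,0]
After op 6 (push 7): stack=[17,7] mem=[0,1,0,0]
After op 7 (*): stack=[119] mem=[0,1,0,0]
After op 8 (pop): stack=[empty] mem=[0,1,0,0]
After op 9 (push 11): stack=[11] mem=[0,1,0,0]
After op 10 (RCL M1): stack=[11,1] mem=[0,1,0,0]
After op 11 (RCL M1): stack=[11,1,1] mem=[0,1,0,0]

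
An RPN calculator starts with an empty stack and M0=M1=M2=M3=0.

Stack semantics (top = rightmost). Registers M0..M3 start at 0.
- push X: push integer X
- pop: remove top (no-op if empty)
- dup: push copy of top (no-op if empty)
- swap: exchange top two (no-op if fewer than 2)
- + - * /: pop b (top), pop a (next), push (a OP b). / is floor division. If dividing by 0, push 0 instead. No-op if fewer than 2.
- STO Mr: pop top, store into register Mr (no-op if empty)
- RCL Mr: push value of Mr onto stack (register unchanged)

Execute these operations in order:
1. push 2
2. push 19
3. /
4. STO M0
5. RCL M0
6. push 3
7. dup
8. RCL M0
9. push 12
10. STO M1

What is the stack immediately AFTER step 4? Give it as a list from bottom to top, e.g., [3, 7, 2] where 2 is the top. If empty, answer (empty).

After op 1 (push 2): stack=[2] mem=[0,0,0,0]
After op 2 (push 19): stack=[2,19] mem=[0,0,0,0]
After op 3 (/): stack=[0] mem=[0,0,0,0]
After op 4 (STO M0): stack=[empty] mem=[0,0,0,0]

(empty)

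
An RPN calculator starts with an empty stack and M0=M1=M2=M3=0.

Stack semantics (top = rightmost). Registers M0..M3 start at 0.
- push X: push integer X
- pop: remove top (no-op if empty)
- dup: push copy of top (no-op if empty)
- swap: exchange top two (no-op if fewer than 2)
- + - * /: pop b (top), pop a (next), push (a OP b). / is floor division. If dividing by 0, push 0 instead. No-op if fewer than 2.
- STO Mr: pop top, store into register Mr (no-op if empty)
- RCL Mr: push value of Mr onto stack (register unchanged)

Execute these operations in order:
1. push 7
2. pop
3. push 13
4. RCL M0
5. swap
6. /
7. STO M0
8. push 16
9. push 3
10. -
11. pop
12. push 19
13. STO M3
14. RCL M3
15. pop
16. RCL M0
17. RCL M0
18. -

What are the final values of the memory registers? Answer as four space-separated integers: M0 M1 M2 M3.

Answer: 0 0 0 19

Derivation:
After op 1 (push 7): stack=[7] mem=[0,0,0,0]
After op 2 (pop): stack=[empty] mem=[0,0,0,0]
After op 3 (push 13): stack=[13] mem=[0,0,0,0]
After op 4 (RCL M0): stack=[13,0] mem=[0,0,0,0]
After op 5 (swap): stack=[0,13] mem=[0,0,0,0]
After op 6 (/): stack=[0] mem=[0,0,0,0]
After op 7 (STO M0): stack=[empty] mem=[0,0,0,0]
After op 8 (push 16): stack=[16] mem=[0,0,0,0]
After op 9 (push 3): stack=[16,3] mem=[0,0,0,0]
After op 10 (-): stack=[13] mem=[0,0,0,0]
After op 11 (pop): stack=[empty] mem=[0,0,0,0]
After op 12 (push 19): stack=[19] mem=[0,0,0,0]
After op 13 (STO M3): stack=[empty] mem=[0,0,0,19]
After op 14 (RCL M3): stack=[19] mem=[0,0,0,19]
After op 15 (pop): stack=[empty] mem=[0,0,0,19]
After op 16 (RCL M0): stack=[0] mem=[0,0,0,19]
After op 17 (RCL M0): stack=[0,0] mem=[0,0,0,19]
After op 18 (-): stack=[0] mem=[0,0,0,19]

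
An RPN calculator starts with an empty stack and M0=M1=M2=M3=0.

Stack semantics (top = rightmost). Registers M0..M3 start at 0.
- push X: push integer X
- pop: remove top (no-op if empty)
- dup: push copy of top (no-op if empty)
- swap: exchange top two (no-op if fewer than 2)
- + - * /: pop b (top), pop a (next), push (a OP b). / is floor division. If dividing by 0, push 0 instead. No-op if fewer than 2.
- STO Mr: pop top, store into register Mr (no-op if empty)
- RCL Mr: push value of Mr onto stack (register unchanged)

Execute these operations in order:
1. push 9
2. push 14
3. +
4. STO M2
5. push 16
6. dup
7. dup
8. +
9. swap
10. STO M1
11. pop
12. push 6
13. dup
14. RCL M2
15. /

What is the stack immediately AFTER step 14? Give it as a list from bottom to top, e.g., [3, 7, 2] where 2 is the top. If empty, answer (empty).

After op 1 (push 9): stack=[9] mem=[0,0,0,0]
After op 2 (push 14): stack=[9,14] mem=[0,0,0,0]
After op 3 (+): stack=[23] mem=[0,0,0,0]
After op 4 (STO M2): stack=[empty] mem=[0,0,23,0]
After op 5 (push 16): stack=[16] mem=[0,0,23,0]
After op 6 (dup): stack=[16,16] mem=[0,0,23,0]
After op 7 (dup): stack=[16,16,16] mem=[0,0,23,0]
After op 8 (+): stack=[16,32] mem=[0,0,23,0]
After op 9 (swap): stack=[32,16] mem=[0,0,23,0]
After op 10 (STO M1): stack=[32] mem=[0,16,23,0]
After op 11 (pop): stack=[empty] mem=[0,16,23,0]
After op 12 (push 6): stack=[6] mem=[0,16,23,0]
After op 13 (dup): stack=[6,6] mem=[0,16,23,0]
After op 14 (RCL M2): stack=[6,6,23] mem=[0,16,23,0]

[6, 6, 23]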